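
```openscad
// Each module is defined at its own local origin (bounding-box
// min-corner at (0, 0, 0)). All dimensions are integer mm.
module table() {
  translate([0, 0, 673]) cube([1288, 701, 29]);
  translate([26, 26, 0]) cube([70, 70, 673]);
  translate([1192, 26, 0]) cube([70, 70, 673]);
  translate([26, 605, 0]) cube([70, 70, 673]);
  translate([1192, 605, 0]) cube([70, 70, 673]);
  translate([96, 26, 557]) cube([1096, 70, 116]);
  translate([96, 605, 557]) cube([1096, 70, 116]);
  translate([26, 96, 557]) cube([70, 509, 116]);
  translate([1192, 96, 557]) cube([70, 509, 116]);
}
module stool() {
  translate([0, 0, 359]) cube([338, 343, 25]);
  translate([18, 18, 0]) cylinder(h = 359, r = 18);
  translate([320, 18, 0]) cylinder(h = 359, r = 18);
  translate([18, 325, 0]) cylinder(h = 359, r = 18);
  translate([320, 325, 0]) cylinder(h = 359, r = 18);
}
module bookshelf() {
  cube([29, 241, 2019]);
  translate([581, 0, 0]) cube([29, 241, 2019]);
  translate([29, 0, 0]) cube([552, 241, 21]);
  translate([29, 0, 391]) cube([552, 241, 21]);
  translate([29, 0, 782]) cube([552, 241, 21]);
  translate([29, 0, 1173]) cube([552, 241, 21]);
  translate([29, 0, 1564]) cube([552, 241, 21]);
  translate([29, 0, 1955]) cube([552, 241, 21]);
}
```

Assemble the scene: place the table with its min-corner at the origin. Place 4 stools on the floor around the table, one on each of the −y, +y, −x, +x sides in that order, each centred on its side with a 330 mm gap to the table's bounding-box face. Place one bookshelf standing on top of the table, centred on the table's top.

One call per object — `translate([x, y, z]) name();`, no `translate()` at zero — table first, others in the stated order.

table();
translate([475, -673, 0]) stool();
translate([475, 1031, 0]) stool();
translate([-668, 179, 0]) stool();
translate([1618, 179, 0]) stool();
translate([339, 230, 702]) bookshelf();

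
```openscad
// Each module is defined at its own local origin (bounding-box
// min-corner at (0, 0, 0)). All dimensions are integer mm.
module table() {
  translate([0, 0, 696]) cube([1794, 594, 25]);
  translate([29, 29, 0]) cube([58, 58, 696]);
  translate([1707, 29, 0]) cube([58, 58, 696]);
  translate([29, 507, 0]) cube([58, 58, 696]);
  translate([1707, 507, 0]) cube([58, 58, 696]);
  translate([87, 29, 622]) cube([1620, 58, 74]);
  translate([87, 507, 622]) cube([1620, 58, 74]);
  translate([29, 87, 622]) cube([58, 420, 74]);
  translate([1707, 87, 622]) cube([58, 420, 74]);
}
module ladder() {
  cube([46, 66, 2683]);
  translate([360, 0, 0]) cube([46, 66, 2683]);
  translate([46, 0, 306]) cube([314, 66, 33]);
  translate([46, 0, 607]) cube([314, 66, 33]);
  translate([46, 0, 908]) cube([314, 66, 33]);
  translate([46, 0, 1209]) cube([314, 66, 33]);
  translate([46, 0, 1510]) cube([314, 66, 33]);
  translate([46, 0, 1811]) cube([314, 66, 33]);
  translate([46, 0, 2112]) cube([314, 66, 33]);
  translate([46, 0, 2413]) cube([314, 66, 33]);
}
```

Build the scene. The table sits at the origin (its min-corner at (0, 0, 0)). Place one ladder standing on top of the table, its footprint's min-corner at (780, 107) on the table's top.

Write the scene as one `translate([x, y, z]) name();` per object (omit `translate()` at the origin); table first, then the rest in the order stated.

table();
translate([780, 107, 721]) ladder();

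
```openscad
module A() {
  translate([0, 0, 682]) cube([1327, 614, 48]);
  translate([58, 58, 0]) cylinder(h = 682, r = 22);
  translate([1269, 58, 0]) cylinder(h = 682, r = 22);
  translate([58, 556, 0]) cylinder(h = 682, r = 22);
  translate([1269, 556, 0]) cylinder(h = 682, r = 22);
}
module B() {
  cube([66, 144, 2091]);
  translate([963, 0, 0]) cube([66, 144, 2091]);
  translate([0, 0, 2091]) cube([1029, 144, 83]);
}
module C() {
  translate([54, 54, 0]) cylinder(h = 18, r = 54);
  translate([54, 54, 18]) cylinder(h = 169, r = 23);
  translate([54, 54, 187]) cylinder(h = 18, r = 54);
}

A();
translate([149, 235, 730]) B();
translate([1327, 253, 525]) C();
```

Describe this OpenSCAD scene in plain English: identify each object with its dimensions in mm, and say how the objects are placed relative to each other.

A is a table: top 1327 mm (x) × 614 mm (y), 48 mm thick, upper face at z = 730 mm, on four round legs of 44 mm diameter, each leg's bounding box inset 36 mm from the nearest pair of top edges, running from z = 0 to the bottom of the top.

B is a door frame. The clear opening is 897 mm wide and 2091 mm high. Two 66 mm wide jambs, 144 mm deep, stand either side of the opening from the floor to the top of the opening. A 83 mm thick head sits across the top of both jambs, spanning the full outside width of the frame.

C is a spool: two coaxial disc flanges of radius 54 mm and thickness 18 mm, joined by a core cylinder of radius 23 mm and height 169 mm. The lower flange rests on z = 0 and the three cylinders share a vertical axis.

The door frame is on top of the table, centred. The spool is beside the table with their tops flush at z = 730.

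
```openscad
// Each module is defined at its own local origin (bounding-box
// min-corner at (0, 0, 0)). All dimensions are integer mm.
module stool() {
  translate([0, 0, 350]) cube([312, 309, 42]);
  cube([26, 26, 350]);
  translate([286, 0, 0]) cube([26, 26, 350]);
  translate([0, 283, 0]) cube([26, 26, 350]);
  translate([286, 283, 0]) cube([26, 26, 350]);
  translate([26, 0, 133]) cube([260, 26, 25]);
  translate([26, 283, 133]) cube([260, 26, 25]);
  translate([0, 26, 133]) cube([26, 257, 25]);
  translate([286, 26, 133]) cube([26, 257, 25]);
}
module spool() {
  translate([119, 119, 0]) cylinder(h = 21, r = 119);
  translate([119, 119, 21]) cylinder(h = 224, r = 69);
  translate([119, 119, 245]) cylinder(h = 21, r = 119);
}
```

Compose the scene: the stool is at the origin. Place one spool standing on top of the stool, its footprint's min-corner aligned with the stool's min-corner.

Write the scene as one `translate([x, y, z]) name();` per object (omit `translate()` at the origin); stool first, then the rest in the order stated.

stool();
translate([0, 0, 392]) spool();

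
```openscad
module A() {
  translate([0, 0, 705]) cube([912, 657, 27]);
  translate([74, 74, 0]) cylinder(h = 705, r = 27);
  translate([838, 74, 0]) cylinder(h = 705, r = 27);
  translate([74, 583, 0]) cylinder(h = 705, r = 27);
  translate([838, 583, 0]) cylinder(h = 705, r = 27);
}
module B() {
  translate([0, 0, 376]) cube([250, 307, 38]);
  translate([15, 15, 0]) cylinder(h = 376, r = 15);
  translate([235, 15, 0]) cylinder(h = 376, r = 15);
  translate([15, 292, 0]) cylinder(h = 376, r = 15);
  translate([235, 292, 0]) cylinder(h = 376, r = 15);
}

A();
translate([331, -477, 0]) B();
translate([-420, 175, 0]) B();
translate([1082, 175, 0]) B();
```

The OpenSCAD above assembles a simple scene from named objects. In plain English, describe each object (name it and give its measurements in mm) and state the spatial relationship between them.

A is a table with a 912×657 mm rectangular top, 27 mm thick, top surface at z = 732 mm, supported by four round legs of 54 mm diameter, each leg's bounding box inset 47 mm from the nearest pair of top edges, running from the floor.

B is a four-legged stool. The seat is a 250×307×38 mm slab whose top surface is at z = 414 mm; four round legs, each 30 mm in diameter, run from the floor (z = 0) to the underside of the seat, each leg's axis is inset half a diameter from the nearest pair of seat edges (so the leg's bounding box is flush with the corner).

Three stools sit around the table at the −y, −x, +x sides.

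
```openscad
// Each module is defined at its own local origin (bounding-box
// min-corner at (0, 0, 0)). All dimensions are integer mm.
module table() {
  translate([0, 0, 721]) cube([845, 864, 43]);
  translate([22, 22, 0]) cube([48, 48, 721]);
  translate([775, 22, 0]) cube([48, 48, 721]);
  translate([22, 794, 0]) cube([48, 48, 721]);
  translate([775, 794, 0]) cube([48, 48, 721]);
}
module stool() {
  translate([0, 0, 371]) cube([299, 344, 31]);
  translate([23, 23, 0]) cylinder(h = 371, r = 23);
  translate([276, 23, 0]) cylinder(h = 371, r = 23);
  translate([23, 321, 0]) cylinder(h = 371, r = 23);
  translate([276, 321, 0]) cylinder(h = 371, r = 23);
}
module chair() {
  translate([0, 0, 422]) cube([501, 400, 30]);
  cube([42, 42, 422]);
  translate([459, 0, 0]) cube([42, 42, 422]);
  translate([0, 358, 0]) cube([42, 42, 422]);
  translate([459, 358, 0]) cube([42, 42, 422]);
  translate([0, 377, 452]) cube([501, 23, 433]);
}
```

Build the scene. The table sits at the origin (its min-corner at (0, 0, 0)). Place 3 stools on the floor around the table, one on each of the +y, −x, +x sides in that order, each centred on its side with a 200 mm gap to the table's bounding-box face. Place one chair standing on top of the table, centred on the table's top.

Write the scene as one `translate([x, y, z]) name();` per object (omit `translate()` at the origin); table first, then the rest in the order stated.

table();
translate([273, 1064, 0]) stool();
translate([-499, 260, 0]) stool();
translate([1045, 260, 0]) stool();
translate([172, 232, 764]) chair();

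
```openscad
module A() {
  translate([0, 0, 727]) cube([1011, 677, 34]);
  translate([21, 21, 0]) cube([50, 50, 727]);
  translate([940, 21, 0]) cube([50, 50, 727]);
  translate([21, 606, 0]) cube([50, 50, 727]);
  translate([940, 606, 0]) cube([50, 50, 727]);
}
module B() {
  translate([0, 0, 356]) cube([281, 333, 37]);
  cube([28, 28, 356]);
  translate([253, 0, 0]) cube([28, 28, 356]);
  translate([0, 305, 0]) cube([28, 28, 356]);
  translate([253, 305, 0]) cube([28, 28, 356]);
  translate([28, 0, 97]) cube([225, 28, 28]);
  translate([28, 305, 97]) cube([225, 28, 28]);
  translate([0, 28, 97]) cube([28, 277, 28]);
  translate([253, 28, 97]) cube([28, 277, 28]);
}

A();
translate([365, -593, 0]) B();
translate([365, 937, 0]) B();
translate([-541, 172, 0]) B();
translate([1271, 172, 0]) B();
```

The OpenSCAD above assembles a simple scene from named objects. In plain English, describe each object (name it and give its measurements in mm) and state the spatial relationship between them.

A is a table: top 1011 mm (x) × 677 mm (y), 34 mm thick, upper face at z = 761 mm, on four 50×50 mm square legs, each inset 21 mm from the nearest pair of top edges, running from z = 0 to the bottom of the top.

B is a simple wooden stool: a rectangular seat 281 mm (x) by 333 mm (y), 37 mm thick, top face at z = 393 mm, on four square legs, each 28×28 mm in cross-section. The legs rest on z = 0, each flush with a corner of the seat. Four stretchers, 28 mm wide and 28 mm tall, connect adjacent legs with their undersides at z = 97 mm, each running between the inner faces of the legs it joins and aligned with the legs' outer faces on the other axis.

Four stools sit around the table at the −y, +y, −x, +x sides.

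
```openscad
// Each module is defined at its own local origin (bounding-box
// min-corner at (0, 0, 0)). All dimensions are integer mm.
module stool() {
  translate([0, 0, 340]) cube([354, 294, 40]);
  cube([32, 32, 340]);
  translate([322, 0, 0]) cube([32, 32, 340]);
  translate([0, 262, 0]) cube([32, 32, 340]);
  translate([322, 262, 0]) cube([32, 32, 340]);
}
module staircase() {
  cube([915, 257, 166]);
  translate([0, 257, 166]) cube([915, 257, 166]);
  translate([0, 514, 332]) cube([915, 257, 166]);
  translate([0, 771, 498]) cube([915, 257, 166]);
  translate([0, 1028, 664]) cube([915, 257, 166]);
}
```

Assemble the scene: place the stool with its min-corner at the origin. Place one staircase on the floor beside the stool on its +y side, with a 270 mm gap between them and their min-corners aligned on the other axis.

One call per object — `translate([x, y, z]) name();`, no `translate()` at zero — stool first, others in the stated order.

stool();
translate([0, 564, 0]) staircase();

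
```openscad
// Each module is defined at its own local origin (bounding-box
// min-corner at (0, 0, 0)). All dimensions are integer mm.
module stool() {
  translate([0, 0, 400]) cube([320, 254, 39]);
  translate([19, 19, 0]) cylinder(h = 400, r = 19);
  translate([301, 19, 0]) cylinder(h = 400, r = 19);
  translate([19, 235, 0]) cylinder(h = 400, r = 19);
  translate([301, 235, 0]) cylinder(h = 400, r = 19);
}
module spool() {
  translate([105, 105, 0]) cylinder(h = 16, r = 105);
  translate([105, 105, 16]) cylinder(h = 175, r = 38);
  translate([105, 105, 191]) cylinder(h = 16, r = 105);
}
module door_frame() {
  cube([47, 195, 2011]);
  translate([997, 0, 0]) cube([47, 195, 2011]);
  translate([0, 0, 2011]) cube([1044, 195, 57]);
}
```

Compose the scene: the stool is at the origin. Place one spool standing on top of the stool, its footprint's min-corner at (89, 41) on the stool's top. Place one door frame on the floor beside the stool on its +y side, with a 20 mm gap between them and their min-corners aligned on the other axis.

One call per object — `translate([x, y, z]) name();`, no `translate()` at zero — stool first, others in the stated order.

stool();
translate([89, 41, 439]) spool();
translate([0, 274, 0]) door_frame();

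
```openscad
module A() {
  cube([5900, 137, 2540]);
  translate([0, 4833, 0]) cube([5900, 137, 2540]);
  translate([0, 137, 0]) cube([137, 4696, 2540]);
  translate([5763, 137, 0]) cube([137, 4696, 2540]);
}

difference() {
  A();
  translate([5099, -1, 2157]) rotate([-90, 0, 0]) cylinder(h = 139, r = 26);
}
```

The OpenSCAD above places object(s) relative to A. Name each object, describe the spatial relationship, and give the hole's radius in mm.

A is a house frame. The house frame has a circular hole through its front wall. The hole's radius is 26 mm.

The subtracted cylinder has r = 26 mm.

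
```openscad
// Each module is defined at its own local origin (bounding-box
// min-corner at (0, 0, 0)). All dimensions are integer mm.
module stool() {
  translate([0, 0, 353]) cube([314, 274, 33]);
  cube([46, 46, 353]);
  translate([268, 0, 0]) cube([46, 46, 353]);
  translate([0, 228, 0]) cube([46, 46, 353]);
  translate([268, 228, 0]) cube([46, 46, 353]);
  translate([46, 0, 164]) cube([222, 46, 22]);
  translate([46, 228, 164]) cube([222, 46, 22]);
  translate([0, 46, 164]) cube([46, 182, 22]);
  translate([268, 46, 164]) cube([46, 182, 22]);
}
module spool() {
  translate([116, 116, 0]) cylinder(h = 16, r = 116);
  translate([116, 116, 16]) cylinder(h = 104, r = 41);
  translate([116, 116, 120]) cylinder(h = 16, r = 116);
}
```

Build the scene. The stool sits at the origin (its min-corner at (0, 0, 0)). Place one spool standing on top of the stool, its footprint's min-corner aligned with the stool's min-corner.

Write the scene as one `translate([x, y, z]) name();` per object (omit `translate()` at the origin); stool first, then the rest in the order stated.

stool();
translate([0, 0, 386]) spool();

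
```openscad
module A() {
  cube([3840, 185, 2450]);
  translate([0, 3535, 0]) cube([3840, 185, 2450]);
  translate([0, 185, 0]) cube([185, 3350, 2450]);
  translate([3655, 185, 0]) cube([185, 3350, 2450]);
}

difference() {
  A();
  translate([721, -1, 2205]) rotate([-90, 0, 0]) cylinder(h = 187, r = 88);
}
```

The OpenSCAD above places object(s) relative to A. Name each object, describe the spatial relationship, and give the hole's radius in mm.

The subtracted cylinder has r = 88 mm.

A is a house frame. The house frame has a circular hole through its front wall. The hole's radius is 88 mm.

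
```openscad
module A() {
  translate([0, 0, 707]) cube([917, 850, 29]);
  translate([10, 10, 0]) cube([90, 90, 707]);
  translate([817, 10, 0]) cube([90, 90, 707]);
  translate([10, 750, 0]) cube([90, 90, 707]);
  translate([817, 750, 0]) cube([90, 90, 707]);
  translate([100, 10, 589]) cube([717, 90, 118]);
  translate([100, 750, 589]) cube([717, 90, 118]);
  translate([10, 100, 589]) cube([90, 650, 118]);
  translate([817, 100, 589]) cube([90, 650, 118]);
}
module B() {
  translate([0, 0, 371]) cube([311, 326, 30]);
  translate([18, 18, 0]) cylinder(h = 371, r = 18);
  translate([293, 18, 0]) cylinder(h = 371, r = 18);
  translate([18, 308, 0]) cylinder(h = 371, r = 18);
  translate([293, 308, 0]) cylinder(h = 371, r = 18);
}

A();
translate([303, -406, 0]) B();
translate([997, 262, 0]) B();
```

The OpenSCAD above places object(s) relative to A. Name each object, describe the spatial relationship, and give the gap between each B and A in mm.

A is a table. B is a stool. Two stools sit around the table at the −y, +x sides. The gap between each stool and the table is 80 mm.

Each stool's nearest face is 80 mm from the table's bounding box.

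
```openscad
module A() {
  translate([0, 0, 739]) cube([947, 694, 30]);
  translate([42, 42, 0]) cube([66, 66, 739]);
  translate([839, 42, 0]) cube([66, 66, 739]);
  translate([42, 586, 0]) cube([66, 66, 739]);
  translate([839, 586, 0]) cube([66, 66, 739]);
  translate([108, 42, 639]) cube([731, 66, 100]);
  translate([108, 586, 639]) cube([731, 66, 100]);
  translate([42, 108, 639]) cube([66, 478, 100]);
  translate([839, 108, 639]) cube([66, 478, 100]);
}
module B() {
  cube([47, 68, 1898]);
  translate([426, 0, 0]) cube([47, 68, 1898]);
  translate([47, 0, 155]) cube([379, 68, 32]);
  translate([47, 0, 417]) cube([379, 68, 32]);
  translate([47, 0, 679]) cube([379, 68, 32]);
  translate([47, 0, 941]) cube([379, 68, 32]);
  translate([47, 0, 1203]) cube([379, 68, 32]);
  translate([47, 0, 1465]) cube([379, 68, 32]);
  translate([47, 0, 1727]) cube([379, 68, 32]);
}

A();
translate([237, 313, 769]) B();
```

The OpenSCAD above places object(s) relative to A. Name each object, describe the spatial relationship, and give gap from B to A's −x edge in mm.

The ladder's min-x is at 237; the table's min-x is 0; gap = 237 mm.

A is a table. B is a ladder. The ladder is on top of the table, centred. The gap from the ladder to the table's −x edge is 237 mm.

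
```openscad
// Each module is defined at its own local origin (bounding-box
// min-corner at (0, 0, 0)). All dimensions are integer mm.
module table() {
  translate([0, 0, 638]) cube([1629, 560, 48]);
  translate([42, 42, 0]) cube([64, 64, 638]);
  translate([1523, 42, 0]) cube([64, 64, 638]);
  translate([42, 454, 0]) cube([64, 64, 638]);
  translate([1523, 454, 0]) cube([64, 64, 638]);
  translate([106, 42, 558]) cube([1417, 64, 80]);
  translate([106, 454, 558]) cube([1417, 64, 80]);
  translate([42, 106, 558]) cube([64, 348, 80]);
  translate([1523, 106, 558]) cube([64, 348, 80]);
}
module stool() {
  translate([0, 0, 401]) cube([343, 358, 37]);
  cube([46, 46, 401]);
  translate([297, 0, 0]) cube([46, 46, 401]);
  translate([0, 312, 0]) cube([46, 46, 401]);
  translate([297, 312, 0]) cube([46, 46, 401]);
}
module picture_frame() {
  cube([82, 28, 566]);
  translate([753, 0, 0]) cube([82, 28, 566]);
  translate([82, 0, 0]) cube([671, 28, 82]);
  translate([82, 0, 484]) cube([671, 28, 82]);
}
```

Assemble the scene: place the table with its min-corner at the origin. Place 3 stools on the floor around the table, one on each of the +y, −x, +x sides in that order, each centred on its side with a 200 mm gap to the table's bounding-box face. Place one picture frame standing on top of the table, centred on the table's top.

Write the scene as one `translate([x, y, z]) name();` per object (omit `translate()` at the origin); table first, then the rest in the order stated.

table();
translate([643, 760, 0]) stool();
translate([-543, 101, 0]) stool();
translate([1829, 101, 0]) stool();
translate([397, 266, 686]) picture_frame();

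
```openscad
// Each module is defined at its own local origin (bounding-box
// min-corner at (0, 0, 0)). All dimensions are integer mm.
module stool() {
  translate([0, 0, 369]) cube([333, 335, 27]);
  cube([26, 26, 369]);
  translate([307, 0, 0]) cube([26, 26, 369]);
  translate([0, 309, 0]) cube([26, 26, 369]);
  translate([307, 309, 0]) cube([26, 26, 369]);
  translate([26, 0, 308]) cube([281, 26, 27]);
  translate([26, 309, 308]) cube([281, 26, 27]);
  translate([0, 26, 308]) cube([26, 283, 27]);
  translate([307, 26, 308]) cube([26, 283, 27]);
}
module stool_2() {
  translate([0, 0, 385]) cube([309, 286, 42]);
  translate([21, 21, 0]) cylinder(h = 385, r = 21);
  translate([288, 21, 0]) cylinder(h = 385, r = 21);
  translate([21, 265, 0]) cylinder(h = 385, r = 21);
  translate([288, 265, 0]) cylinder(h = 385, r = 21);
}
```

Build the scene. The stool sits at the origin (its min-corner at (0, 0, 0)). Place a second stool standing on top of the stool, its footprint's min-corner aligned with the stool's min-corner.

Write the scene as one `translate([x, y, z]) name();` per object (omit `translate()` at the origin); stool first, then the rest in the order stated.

stool();
translate([0, 0, 396]) stool_2();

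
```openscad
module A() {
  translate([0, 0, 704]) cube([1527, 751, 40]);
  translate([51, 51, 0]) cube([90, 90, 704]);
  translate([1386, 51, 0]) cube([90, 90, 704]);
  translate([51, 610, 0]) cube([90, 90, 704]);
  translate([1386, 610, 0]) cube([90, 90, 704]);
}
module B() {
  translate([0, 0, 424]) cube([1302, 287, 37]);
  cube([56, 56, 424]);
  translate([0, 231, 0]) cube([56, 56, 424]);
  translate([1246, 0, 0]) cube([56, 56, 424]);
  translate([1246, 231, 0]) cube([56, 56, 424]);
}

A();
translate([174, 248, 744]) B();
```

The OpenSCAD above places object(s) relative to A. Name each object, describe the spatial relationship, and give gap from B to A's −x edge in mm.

The bench's min-x is at 174; the table's min-x is 0; gap = 174 mm.

A is a table. B is a bench. The bench is on top of the table. The gap from the bench to the table's −x edge is 174 mm.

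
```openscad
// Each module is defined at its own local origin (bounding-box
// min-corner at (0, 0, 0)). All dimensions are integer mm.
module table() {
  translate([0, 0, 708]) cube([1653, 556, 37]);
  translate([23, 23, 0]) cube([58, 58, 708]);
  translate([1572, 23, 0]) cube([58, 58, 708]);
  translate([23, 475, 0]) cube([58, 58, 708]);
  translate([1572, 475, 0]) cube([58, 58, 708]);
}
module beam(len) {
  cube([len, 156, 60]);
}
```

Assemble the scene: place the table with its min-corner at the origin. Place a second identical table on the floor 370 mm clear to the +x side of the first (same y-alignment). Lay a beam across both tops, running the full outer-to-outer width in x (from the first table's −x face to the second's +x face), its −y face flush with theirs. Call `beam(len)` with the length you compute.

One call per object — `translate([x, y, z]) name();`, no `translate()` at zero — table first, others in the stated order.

table();
translate([2023, 0, 0]) table();
translate([0, 0, 745]) beam(3676);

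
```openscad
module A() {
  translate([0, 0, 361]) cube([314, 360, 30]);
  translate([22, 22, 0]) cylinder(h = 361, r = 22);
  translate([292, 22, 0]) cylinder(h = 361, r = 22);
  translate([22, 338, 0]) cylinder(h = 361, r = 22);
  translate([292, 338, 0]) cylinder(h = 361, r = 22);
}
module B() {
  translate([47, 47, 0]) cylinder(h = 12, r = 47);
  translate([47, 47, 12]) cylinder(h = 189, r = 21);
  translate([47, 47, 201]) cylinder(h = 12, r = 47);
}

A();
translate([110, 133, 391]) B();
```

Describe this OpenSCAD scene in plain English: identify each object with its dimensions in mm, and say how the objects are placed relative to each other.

A is a four-legged stool. The seat is 314×360 mm, 30 mm thick, top at z = 391 mm. It stands on four round legs, each 44 mm in diameter, from z = 0 to the seat underside, each leg's axis is inset half a diameter from the nearest pair of seat edges (so the leg's bounding box is flush with the corner).

B is a spool: two coaxial disc flanges of radius 47 mm and thickness 12 mm, joined by a core cylinder of radius 21 mm and height 189 mm. The lower flange rests on z = 0 and the three cylinders share a vertical axis.

The spool is on top of the stool, centred.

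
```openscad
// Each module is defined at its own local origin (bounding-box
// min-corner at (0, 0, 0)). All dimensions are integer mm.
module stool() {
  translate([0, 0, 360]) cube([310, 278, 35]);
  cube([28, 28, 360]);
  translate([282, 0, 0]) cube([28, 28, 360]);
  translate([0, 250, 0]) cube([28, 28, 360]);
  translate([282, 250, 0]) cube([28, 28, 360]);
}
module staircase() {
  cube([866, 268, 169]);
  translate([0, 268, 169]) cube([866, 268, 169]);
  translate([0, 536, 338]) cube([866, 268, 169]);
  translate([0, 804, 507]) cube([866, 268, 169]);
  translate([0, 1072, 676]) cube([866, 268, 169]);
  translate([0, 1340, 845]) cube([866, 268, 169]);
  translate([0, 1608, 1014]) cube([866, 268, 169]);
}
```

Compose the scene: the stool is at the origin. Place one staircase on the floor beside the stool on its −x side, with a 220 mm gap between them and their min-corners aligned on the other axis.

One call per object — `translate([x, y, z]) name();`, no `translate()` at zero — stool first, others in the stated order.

stool();
translate([-1086, 0, 0]) staircase();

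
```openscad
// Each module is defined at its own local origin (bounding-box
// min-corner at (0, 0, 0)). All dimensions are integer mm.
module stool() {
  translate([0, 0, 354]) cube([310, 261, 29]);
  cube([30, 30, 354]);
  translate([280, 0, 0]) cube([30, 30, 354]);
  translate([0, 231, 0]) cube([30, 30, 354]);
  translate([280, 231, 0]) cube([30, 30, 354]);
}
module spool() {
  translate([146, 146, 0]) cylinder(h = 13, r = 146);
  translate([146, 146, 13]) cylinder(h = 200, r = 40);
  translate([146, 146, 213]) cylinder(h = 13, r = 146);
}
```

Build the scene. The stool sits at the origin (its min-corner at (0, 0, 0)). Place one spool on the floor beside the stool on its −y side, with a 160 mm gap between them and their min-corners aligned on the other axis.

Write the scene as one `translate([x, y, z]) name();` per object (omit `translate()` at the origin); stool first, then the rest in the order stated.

stool();
translate([0, -452, 0]) spool();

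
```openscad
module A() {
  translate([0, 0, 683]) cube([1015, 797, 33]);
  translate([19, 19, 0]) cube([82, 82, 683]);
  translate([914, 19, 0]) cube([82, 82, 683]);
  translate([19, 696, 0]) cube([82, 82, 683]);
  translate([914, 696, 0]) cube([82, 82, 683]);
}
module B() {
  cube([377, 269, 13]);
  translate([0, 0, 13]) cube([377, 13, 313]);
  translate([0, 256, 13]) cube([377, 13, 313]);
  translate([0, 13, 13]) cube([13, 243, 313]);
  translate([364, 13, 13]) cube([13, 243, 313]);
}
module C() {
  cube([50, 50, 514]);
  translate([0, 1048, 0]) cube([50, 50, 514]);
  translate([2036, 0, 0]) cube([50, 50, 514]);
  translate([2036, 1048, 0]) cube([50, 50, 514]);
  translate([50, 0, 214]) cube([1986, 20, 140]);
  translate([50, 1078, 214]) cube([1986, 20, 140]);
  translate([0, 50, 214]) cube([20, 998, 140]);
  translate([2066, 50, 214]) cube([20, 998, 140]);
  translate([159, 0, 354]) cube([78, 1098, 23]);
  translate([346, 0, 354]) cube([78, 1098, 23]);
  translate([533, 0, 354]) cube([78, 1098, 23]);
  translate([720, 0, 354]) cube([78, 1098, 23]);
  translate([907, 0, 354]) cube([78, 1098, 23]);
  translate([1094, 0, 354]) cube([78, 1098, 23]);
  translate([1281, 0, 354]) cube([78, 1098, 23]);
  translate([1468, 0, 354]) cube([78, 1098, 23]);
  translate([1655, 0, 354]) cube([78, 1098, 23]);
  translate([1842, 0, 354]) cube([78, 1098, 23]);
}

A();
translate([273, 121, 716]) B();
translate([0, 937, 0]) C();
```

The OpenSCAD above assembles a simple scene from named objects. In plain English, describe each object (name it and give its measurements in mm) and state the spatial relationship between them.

A is a table with a 1015×797 mm rectangular top, 33 mm thick, top surface at z = 716 mm, supported by four 82×82 mm square legs, each inset 19 mm from the nearest pair of top edges, running from the floor.

B is an open-topped rectangular box: outside dimensions 377×269×326 mm, with a uniform wall and base thickness of 13 mm. The base is a full 377×269 slab on the floor; four walls sit on top of the base. The front and back walls (the −y and +y sides) span the full width; the two side walls fit between them.

C is a bed frame 2086 mm long (x) by 1098 mm wide (y). Four 50×50 mm corner posts, 514 mm tall, at the corners of the footprint. Four rails of 20 mm thickness and 140 mm height run between adjacent posts with their undersides at z = 214 mm, their outer faces flush with the outside of the frame (the two x-running rails run between the posts' inner faces; the two y-running rails run between the posts' inner faces). 10 slats, each 78 mm wide (x) and 23 mm thick, lie across the top of the two x-running rails, running the full 1098 mm width of the frame in y; the slats are evenly spaced along x between the inner faces of the end posts with equal gaps (rounded down to the nearest mm) at the −x end and between each pair — any rounding remainder accumulates at the +x end.

The open box is on top of the table. The bed frame is on the floor beside the table on its +y side.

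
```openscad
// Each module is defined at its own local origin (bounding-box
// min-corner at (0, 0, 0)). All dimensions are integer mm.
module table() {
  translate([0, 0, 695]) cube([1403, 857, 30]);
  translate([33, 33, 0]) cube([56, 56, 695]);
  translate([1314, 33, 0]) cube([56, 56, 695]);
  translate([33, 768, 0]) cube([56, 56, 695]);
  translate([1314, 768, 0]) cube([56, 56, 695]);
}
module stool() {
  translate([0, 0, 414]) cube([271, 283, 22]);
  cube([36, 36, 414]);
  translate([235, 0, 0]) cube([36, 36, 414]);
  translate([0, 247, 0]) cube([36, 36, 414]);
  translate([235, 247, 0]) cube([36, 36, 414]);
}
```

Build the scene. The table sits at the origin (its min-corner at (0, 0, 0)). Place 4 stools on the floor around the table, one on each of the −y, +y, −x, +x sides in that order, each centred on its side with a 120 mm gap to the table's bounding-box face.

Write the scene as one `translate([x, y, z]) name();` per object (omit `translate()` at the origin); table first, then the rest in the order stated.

table();
translate([566, -403, 0]) stool();
translate([566, 977, 0]) stool();
translate([-391, 287, 0]) stool();
translate([1523, 287, 0]) stool();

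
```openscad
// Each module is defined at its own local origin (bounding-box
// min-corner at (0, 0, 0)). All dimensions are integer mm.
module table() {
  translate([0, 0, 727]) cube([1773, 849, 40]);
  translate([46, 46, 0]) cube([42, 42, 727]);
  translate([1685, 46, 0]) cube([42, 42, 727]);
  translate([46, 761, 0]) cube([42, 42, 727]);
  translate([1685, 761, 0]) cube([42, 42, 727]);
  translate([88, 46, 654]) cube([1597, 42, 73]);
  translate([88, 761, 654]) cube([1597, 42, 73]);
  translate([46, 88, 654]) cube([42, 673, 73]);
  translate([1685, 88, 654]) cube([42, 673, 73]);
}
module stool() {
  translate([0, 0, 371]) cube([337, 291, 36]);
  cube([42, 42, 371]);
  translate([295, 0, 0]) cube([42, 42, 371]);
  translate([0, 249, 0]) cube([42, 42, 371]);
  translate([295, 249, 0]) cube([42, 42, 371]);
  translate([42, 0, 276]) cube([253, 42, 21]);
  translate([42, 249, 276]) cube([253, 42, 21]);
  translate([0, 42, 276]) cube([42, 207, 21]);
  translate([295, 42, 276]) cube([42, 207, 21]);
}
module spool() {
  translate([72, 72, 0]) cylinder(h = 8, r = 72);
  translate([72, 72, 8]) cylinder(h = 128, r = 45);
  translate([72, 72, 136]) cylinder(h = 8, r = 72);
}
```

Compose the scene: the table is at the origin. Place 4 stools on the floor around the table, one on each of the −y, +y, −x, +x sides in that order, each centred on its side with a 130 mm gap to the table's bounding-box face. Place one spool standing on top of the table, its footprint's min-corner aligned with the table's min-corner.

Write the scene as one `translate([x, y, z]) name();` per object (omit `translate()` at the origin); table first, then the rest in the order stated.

table();
translate([718, -421, 0]) stool();
translate([718, 979, 0]) stool();
translate([-467, 279, 0]) stool();
translate([1903, 279, 0]) stool();
translate([0, 0, 767]) spool();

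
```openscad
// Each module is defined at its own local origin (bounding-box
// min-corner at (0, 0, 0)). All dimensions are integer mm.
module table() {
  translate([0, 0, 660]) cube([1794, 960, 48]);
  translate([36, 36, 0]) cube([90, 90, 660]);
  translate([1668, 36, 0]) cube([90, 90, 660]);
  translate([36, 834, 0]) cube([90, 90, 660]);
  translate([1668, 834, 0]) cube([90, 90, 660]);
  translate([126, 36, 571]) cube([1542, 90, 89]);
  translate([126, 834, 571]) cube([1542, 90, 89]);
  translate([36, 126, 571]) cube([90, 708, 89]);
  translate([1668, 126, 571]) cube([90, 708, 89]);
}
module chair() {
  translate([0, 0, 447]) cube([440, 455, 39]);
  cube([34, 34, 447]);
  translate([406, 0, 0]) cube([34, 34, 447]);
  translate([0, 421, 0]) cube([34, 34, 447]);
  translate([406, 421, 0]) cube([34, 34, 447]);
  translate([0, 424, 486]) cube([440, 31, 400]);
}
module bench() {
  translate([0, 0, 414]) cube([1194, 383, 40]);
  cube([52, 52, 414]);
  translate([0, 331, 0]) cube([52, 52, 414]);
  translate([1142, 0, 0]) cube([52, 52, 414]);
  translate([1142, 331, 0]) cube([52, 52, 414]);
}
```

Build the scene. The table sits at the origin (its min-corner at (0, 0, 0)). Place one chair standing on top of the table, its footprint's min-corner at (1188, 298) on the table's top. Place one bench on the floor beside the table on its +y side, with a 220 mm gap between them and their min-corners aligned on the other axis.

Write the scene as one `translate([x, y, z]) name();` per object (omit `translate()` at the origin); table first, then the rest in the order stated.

table();
translate([1188, 298, 708]) chair();
translate([0, 1180, 0]) bench();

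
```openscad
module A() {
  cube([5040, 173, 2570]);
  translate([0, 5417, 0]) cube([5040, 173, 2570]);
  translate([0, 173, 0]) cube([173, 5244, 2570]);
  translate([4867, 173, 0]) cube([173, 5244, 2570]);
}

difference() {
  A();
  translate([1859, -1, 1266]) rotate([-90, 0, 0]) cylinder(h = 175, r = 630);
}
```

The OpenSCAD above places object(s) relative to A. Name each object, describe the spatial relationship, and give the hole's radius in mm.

A is a house frame. The house frame has a circular hole through its front wall. The hole's radius is 630 mm.

The subtracted cylinder has r = 630 mm.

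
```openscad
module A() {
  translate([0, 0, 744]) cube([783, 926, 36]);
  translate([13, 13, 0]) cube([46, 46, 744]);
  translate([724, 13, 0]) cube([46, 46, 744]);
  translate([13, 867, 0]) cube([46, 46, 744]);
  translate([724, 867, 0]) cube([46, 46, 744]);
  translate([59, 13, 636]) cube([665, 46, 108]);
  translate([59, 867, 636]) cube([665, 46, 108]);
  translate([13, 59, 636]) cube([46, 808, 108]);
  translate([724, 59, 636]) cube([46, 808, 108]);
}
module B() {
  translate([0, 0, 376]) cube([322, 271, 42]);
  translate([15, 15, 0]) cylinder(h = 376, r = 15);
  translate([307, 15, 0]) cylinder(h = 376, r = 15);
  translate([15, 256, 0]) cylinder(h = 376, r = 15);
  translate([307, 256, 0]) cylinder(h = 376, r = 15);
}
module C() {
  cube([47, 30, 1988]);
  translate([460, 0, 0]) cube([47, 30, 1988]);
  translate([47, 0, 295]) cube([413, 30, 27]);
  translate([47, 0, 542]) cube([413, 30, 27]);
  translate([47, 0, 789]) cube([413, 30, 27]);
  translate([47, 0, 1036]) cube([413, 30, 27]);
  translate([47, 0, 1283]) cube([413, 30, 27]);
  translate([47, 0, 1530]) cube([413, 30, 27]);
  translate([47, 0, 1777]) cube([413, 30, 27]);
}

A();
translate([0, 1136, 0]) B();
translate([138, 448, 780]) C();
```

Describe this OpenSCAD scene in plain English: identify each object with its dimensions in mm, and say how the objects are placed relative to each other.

A is a rectangular dining table. The top is 783×926×36 mm with its upper surface at z = 780 mm. It stands on four 46×46 mm square legs, each inset 13 mm from the nearest pair of top edges, running from the floor to the underside of the top. Four apron rails, 46 mm thick and 108 mm tall, run between adjacent legs with their top edges flush with the underside of the top and their outer faces flush with the legs' outer faces.

B is a four-legged stool. The seat is 322×271 mm, 42 mm thick, top at z = 418 mm. It stands on four round legs, each 30 mm in diameter, from z = 0 to the seat underside, each leg's axis is inset half a diameter from the nearest pair of seat edges (so the leg's bounding box is flush with the corner).

C is a straight ladder. Two 47×30 mm vertical rails, 1988 mm tall, stand 507 mm apart (outside-to-outside) with their front faces coplanar on the −y side. 7 rungs, each 30 mm deep and 27 mm tall, span between the inner faces of the rails, front faces flush with the rails. The lowest rung's underside is at z = 295 mm and rungs are spaced 247 mm apart (underside to underside).

The stool is on the floor beside the table on its +y side. The ladder is on top of the table, centred.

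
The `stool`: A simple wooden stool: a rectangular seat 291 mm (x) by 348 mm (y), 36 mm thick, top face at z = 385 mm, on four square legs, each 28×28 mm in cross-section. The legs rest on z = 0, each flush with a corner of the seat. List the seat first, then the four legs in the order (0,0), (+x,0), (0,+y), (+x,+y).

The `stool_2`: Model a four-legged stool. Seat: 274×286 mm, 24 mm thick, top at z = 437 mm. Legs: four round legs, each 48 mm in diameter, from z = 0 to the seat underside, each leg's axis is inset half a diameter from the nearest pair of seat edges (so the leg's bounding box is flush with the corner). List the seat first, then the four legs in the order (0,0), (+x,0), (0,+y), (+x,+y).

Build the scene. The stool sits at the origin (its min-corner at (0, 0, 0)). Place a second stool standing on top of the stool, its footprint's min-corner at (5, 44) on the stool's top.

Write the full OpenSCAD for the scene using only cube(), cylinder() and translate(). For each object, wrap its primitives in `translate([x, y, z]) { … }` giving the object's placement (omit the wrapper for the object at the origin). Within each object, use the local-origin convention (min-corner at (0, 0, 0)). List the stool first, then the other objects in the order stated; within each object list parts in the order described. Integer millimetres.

translate([0, 0, 349]) cube([291, 348, 36]);
cube([28, 28, 349]);
translate([263, 0, 0]) cube([28, 28, 349]);
translate([0, 320, 0]) cube([28, 28, 349]);
translate([263, 320, 0]) cube([28, 28, 349]);
translate([5, 44, 385]) {
  translate([0, 0, 413]) cube([274, 286, 24]);
  translate([24, 24, 0]) cylinder(h = 413, r = 24);
  translate([250, 24, 0]) cylinder(h = 413, r = 24);
  translate([24, 262, 0]) cylinder(h = 413, r = 24);
  translate([250, 262, 0]) cylinder(h = 413, r = 24);
}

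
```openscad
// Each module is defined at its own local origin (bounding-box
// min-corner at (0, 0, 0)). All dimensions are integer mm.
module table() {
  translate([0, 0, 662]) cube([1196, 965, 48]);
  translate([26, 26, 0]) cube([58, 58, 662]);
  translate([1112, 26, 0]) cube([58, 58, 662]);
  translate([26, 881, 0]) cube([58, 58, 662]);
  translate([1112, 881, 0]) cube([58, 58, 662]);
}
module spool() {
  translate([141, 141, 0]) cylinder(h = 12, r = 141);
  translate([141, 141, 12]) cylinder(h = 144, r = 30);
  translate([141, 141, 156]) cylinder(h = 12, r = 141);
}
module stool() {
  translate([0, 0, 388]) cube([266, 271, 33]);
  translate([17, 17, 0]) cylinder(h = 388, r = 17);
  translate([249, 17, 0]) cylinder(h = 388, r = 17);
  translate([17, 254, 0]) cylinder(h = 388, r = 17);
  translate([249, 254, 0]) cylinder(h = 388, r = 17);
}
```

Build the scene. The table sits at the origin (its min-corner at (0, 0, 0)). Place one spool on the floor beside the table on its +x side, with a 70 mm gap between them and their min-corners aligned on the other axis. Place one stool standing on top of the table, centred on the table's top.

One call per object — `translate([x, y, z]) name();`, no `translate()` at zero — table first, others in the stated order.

table();
translate([1266, 0, 0]) spool();
translate([465, 347, 710]) stool();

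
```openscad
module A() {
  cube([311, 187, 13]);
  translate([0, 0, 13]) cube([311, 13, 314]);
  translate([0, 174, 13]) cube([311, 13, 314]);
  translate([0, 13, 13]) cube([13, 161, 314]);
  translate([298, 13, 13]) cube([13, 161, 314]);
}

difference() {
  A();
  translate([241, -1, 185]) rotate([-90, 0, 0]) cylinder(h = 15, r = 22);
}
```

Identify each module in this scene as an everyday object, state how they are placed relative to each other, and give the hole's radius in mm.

A is an open box. The open box has a circular hole through its front wall. The hole's radius is 22 mm.

The subtracted cylinder has r = 22 mm.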